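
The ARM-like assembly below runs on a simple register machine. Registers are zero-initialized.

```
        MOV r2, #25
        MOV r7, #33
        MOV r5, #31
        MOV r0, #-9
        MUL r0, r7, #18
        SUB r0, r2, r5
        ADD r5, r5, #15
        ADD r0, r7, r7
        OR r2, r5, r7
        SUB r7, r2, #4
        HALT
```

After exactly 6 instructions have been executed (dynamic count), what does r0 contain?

-6

MOV r2, #25 → r2=25
MOV r7, #33 → r7=33
MOV r5, #31 → r5=31
MOV r0, #-9 → r0=-9
MUL r0, r7, #18 → r0=33*18=594
SUB r0, r2, r5 → r0=25-31=-6
After step 6: r0 = -6.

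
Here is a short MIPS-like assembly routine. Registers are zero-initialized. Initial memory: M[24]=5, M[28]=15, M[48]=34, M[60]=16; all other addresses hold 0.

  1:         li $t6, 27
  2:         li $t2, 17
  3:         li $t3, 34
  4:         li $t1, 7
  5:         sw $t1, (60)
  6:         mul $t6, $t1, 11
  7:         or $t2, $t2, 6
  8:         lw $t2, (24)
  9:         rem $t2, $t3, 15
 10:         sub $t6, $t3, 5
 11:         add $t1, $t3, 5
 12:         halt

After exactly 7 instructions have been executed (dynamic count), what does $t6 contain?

77

$t6=27
$t2=17
$t3=34
$t1=7
sw $t1, (60) → M[60]=7
$t6=7*11=77
$t2=17|6=23
After step 7: $t6 = 77.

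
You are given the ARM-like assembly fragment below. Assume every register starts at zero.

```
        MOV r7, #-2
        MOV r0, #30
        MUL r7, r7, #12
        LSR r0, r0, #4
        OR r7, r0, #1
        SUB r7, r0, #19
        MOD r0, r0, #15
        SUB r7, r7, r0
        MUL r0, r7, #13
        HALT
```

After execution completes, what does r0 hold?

r7=-2
r0=30
r7=(-2)*12=-24
r0=30>>4=1
r7=1|1=1
r7=1-19=-18
r0=1%15=1
r7=(-18)-1=-19
r0=(-19)*13=-247
halt.

-247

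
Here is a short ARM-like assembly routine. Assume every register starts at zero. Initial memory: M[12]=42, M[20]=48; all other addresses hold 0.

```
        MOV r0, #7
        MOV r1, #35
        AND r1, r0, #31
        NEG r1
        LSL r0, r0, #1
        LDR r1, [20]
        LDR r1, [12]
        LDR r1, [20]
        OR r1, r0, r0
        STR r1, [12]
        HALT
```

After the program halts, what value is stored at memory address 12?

14

after MOV r0, #7: r0=7
after MOV r1, #35: r1=35
after AND r1, r0, #31: r1=7&31=7
after NEG r1: r1=-(7)=-7
after LSL r0, r0, #1: r0=7<<1=14
after LDR r1, [20]: r1=M[20]=48
after LDR r1, [12]: r1=M[12]=42
after LDR r1, [20]: r1=M[20]=48
after OR r1, r0, r0: r1=14|14=14
STR r1, [12] → M[12]=14
halt.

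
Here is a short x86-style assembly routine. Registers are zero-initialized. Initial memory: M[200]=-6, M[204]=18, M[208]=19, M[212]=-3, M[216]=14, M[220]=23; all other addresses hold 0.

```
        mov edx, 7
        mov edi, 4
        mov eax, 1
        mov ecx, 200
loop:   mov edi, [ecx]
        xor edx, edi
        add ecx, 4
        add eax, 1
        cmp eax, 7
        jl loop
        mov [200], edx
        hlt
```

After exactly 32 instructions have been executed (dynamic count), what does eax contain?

6

after mov edx, 7: edx=7
after mov edi, 4: edi=4
after mov eax, 1: eax=1
after mov ecx, 200: ecx=200
after mov edi, [ecx]: edi=M[200]=-6
after xor edx, edi: edx=7^(-6)=-3
after add ecx, 4: ecx=200+4=204
after add eax, 1: eax=1+1=2
cmp eax, 7  (cmp 2,7)
jl loop: taken
after mov edi, [ecx]: edi=M[204]=18
after xor edx, edi: edx=(-3)^18=-17
after add ecx, 4: ecx=204+4=208
after add eax, 1: eax=2+1=3
cmp eax, 7  (cmp 3,7)
jl loop: taken
after mov edi, [ecx]: edi=M[208]=19
after xor edx, edi: edx=(-17)^19=-4
after add ecx, 4: ecx=208+4=212
after add eax, 1: eax=3+1=4
cmp eax, 7  (cmp 4,7)
jl loop: taken
after mov edi, [ecx]: edi=M[212]=-3
after xor edx, edi: edx=(-4)^(-3)=1
after add ecx, 4: ecx=212+4=216
after add eax, 1: eax=4+1=5
cmp eax, 7  (cmp 5,7)
jl loop: taken
after mov edi, [ecx]: edi=M[216]=14
after xor edx, edi: edx=1^14=15
after add ecx, 4: ecx=216+4=220
after add eax, 1: eax=5+1=6
After step 32: eax = 6.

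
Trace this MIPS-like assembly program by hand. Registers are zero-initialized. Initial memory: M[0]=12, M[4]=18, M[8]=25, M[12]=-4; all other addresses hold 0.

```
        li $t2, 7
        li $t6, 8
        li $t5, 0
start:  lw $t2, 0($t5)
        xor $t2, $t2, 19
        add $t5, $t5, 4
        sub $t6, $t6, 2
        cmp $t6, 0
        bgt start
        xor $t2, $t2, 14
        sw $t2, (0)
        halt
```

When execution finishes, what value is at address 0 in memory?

$t2=7
$t6=8
$t5=0
$t2=M[0]=12
$t2=12^19=31
$t5=0+4=4
$t6=8-2=6
cmp $t6, 0  (cmp 6,0)
bgt start: taken
$t2=M[4]=18
$t2=18^19=1
$t5=4+4=8
$t6=6-2=4
cmp $t6, 0  (cmp 4,0)
bgt start: taken
$t2=M[8]=25
$t2=25^19=10
$t5=8+4=12
$t6=4-2=2
cmp $t6, 0  (cmp 2,0)
bgt start: taken
$t2=M[12]=-4
$t2=(-4)^19=-17
$t5=12+4=16
$t6=2-2=0
cmp $t6, 0  (cmp 0,0)
bgt start: not taken
$t2=(-17)^14=-31
sw $t2, (0) → M[0]=-31
halt.

-31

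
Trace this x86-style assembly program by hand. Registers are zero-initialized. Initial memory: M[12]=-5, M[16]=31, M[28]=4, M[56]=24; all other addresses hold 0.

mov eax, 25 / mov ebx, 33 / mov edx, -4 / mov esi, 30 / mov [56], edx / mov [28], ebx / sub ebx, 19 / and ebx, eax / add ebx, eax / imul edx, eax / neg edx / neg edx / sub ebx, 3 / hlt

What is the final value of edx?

-100

eax=25
ebx=33
edx=-4
esi=30
mov [56], edx → M[56]=-4
mov [28], ebx → M[28]=33
ebx=33-19=14
ebx=14&25=8
ebx=8+25=33
edx=(-4)*25=-100
edx=-(-100)=100
edx=-(100)=-100
ebx=33-3=30
halt.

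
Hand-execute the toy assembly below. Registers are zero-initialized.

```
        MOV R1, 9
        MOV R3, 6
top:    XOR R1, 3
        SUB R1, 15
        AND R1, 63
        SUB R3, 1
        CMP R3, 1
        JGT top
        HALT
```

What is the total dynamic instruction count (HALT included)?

MOV R1, 9 → R1=9
MOV R3, 6 → R3=6
XOR R1, 3 → R1=9^3=10
SUB R1, 15 → R1=10-15=-5
AND R1, 63 → R1=(-5)&63=59
SUB R3, 1 → R3=6-1=5
CMP R3, 1  (cmp 5,1)
JGT top: taken
XOR R1, 3 → R1=59^3=56
SUB R1, 15 → R1=56-15=41
AND R1, 63 → R1=41&63=41
SUB R3, 1 → R3=5-1=4
CMP R3, 1  (cmp 4,1)
JGT top: taken
XOR R1, 3 → R1=41^3=42
SUB R1, 15 → R1=42-15=27
AND R1, 63 → R1=27&63=27
SUB R3, 1 → R3=4-1=3
CMP R3, 1  (cmp 3,1)
JGT top: taken
XOR R1, 3 → R1=27^3=24
SUB R1, 15 → R1=24-15=9
AND R1, 63 → R1=9&63=9
SUB R3, 1 → R3=3-1=2
CMP R3, 1  (cmp 2,1)
JGT top: taken
XOR R1, 3 → R1=9^3=10
SUB R1, 15 → R1=10-15=-5
AND R1, 63 → R1=(-5)&63=59
SUB R3, 1 → R3=2-1=1
CMP R3, 1  (cmp 1,1)
JGT top: not taken
halt.
Total executed instructions: 33.

33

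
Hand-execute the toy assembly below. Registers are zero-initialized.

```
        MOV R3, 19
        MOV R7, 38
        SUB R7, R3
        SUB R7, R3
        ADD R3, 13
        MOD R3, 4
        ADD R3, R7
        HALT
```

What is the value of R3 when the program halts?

0

after MOV R3, 19: R3=19
after MOV R7, 38: R7=38
after SUB R7, R3: R7=38-19=19
after SUB R7, R3: R7=19-19=0
after ADD R3, 13: R3=19+13=32
after MOD R3, 4: R3=32%4=0
after ADD R3, R7: R3=0+0=0
halt.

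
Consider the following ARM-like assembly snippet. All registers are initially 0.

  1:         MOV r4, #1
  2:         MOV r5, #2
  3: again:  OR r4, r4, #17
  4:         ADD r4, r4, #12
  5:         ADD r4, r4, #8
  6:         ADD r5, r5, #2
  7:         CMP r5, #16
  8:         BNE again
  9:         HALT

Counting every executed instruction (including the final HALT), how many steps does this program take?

45

after MOV r4, #1: r4=1
after MOV r5, #2: r5=2
after OR r4, r4, #17: r4=1|17=17
after ADD r4, r4, #12: r4=17+12=29
after ADD r4, r4, #8: r4=29+8=37
after ADD r5, r5, #2: r5=2+2=4
CMP r5, #16  (cmp 4,16)
BNE again: taken
after OR r4, r4, #17: r4=37|17=53
after ADD r4, r4, #12: r4=53+12=65
after ADD r4, r4, #8: r4=65+8=73
after ADD r5, r5, #2: r5=4+2=6
CMP r5, #16  (cmp 6,16)
BNE again: taken
after OR r4, r4, #17: r4=73|17=89
after ADD r4, r4, #12: r4=89+12=101
after ADD r4, r4, #8: r4=101+8=109
after ADD r5, r5, #2: r5=6+2=8
CMP r5, #16  (cmp 8,16)
BNE again: taken
after OR r4, r4, #17: r4=109|17=125
after ADD r4, r4, #12: r4=125+12=137
after ADD r4, r4, #8: r4=137+8=145
after ADD r5, r5, #2: r5=8+2=10
CMP r5, #16  (cmp 10,16)
BNE again: taken
after OR r4, r4, #17: r4=145|17=145
after ADD r4, r4, #12: r4=145+12=157
after ADD r4, r4, #8: r4=157+8=165
after ADD r5, r5, #2: r5=10+2=12
CMP r5, #16  (cmp 12,16)
BNE again: taken
after OR r4, r4, #17: r4=165|17=181
after ADD r4, r4, #12: r4=181+12=193
after ADD r4, r4, #8: r4=193+8=201
after ADD r5, r5, #2: r5=12+2=14
CMP r5, #16  (cmp 14,16)
BNE again: taken
after OR r4, r4, #17: r4=201|17=217
after ADD r4, r4, #12: r4=217+12=229
after ADD r4, r4, #8: r4=229+8=237
after ADD r5, r5, #2: r5=14+2=16
CMP r5, #16  (cmp 16,16)
BNE again: not taken
halt.
Total executed instructions: 45.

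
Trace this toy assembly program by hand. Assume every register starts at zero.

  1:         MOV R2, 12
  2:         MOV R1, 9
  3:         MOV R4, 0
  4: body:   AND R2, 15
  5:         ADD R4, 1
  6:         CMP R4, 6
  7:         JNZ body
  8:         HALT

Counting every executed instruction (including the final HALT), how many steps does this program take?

28

R2=12
R1=9
R4=0
R2=12&15=12
R4=0+1=1
CMP R4, 6  (cmp 1,6)
JNZ body: taken
R2=12&15=12
R4=1+1=2
CMP R4, 6  (cmp 2,6)
JNZ body: taken
R2=12&15=12
R4=2+1=3
CMP R4, 6  (cmp 3,6)
JNZ body: taken
R2=12&15=12
R4=3+1=4
CMP R4, 6  (cmp 4,6)
JNZ body: taken
R2=12&15=12
R4=4+1=5
CMP R4, 6  (cmp 5,6)
JNZ body: taken
R2=12&15=12
R4=5+1=6
CMP R4, 6  (cmp 6,6)
JNZ body: not taken
halt.
Total executed instructions: 28.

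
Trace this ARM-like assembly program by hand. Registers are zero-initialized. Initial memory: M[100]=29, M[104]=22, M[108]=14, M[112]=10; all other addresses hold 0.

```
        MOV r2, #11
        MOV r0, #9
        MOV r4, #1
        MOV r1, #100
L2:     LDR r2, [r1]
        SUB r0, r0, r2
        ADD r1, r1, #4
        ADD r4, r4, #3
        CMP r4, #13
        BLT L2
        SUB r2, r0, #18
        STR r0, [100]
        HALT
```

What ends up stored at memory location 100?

-66

MOV r2, #11 → r2=11
MOV r0, #9 → r0=9
MOV r4, #1 → r4=1
MOV r1, #100 → r1=100
LDR r2, [r1] → r2=M[100]=29
SUB r0, r0, r2 → r0=9-29=-20
ADD r1, r1, #4 → r1=100+4=104
ADD r4, r4, #3 → r4=1+3=4
CMP r4, #13  (cmp 4,13)
BLT L2: taken
LDR r2, [r1] → r2=M[104]=22
SUB r0, r0, r2 → r0=(-20)-22=-42
ADD r1, r1, #4 → r1=104+4=108
ADD r4, r4, #3 → r4=4+3=7
CMP r4, #13  (cmp 7,13)
BLT L2: taken
LDR r2, [r1] → r2=M[108]=14
SUB r0, r0, r2 → r0=(-42)-14=-56
ADD r1, r1, #4 → r1=108+4=112
ADD r4, r4, #3 → r4=7+3=10
CMP r4, #13  (cmp 10,13)
BLT L2: taken
LDR r2, [r1] → r2=M[112]=10
SUB r0, r0, r2 → r0=(-56)-10=-66
ADD r1, r1, #4 → r1=112+4=116
ADD r4, r4, #3 → r4=10+3=13
CMP r4, #13  (cmp 13,13)
BLT L2: not taken
SUB r2, r0, #18 → r2=(-66)-18=-84
STR r0, [100] → M[100]=-66
halt.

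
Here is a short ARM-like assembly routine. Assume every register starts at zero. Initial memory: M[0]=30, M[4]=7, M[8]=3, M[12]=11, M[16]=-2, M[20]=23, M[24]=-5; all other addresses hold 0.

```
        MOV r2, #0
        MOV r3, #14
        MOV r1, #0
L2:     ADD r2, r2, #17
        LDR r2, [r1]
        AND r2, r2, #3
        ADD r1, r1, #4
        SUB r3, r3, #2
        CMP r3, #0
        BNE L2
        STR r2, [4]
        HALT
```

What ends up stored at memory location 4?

3

MOV r2, #0 → r2=0
MOV r3, #14 → r3=14
MOV r1, #0 → r1=0
ADD r2, r2, #17 → r2=0+17=17
LDR r2, [r1] → r2=M[0]=30
AND r2, r2, #3 → r2=30&3=2
ADD r1, r1, #4 → r1=0+4=4
SUB r3, r3, #2 → r3=14-2=12
CMP r3, #0  (cmp 12,0)
BNE L2: taken
ADD r2, r2, #17 → r2=2+17=19
LDR r2, [r1] → r2=M[4]=7
AND r2, r2, #3 → r2=7&3=3
ADD r1, r1, #4 → r1=4+4=8
SUB r3, r3, #2 → r3=12-2=10
CMP r3, #0  (cmp 10,0)
BNE L2: taken
ADD r2, r2, #17 → r2=3+17=20
LDR r2, [r1] → r2=M[8]=3
AND r2, r2, #3 → r2=3&3=3
ADD r1, r1, #4 → r1=8+4=12
SUB r3, r3, #2 → r3=10-2=8
CMP r3, #0  (cmp 8,0)
BNE L2: taken
ADD r2, r2, #17 → r2=3+17=20
LDR r2, [r1] → r2=M[12]=11
AND r2, r2, #3 → r2=11&3=3
ADD r1, r1, #4 → r1=12+4=16
SUB r3, r3, #2 → r3=8-2=6
CMP r3, #0  (cmp 6,0)
BNE L2: taken
ADD r2, r2, #17 → r2=3+17=20
LDR r2, [r1] → r2=M[16]=-2
AND r2, r2, #3 → r2=(-2)&3=2
ADD r1, r1, #4 → r1=16+4=20
SUB r3, r3, #2 → r3=6-2=4
CMP r3, #0  (cmp 4,0)
BNE L2: taken
ADD r2, r2, #17 → r2=2+17=19
LDR r2, [r1] → r2=M[20]=23
AND r2, r2, #3 → r2=23&3=3
ADD r1, r1, #4 → r1=20+4=24
SUB r3, r3, #2 → r3=4-2=2
CMP r3, #0  (cmp 2,0)
BNE L2: taken
ADD r2, r2, #17 → r2=3+17=20
LDR r2, [r1] → r2=M[24]=-5
AND r2, r2, #3 → r2=(-5)&3=3
ADD r1, r1, #4 → r1=24+4=28
SUB r3, r3, #2 → r3=2-2=0
CMP r3, #0  (cmp 0,0)
BNE L2: not taken
STR r2, [4] → M[4]=3
halt.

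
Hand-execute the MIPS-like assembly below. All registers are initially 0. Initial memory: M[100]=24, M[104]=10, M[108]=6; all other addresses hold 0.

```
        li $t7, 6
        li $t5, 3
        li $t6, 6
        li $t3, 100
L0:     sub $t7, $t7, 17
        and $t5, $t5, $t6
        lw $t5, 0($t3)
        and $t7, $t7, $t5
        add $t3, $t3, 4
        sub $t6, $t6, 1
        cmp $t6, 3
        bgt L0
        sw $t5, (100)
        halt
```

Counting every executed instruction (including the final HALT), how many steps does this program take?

$t7=6
$t5=3
$t6=6
$t3=100
$t7=6-17=-11
$t5=3&6=2
$t5=M[100]=24
$t7=(-11)&24=16
$t3=100+4=104
$t6=6-1=5
cmp $t6, 3  (cmp 5,3)
bgt L0: taken
$t7=16-17=-1
$t5=24&5=0
$t5=M[104]=10
$t7=(-1)&10=10
$t3=104+4=108
$t6=5-1=4
cmp $t6, 3  (cmp 4,3)
bgt L0: taken
$t7=10-17=-7
$t5=10&4=0
$t5=M[108]=6
$t7=(-7)&6=0
$t3=108+4=112
$t6=4-1=3
cmp $t6, 3  (cmp 3,3)
bgt L0: not taken
sw $t5, (100) → M[100]=6
halt.
Total executed instructions: 30.

30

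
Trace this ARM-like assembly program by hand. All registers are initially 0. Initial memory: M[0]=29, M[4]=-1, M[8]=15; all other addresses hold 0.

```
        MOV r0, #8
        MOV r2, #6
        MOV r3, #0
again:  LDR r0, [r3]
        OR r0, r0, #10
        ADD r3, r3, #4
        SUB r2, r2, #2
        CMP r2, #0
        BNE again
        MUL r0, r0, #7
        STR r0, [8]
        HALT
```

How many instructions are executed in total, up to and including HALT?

24

MOV r0, #8 → r0=8
MOV r2, #6 → r2=6
MOV r3, #0 → r3=0
LDR r0, [r3] → r0=M[0]=29
OR r0, r0, #10 → r0=29|10=31
ADD r3, r3, #4 → r3=0+4=4
SUB r2, r2, #2 → r2=6-2=4
CMP r2, #0  (cmp 4,0)
BNE again: taken
LDR r0, [r3] → r0=M[4]=-1
OR r0, r0, #10 → r0=(-1)|10=-1
ADD r3, r3, #4 → r3=4+4=8
SUB r2, r2, #2 → r2=4-2=2
CMP r2, #0  (cmp 2,0)
BNE again: taken
LDR r0, [r3] → r0=M[8]=15
OR r0, r0, #10 → r0=15|10=15
ADD r3, r3, #4 → r3=8+4=12
SUB r2, r2, #2 → r2=2-2=0
CMP r2, #0  (cmp 0,0)
BNE again: not taken
MUL r0, r0, #7 → r0=15*7=105
STR r0, [8] → M[8]=105
halt.
Total executed instructions: 24.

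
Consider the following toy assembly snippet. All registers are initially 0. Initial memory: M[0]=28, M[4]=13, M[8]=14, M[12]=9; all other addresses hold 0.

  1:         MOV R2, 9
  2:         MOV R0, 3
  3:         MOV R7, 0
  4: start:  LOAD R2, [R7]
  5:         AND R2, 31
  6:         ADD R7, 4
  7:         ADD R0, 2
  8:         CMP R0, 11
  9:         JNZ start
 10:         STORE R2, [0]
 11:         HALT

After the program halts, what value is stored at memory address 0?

after MOV R2, 9: R2=9
after MOV R0, 3: R0=3
after MOV R7, 0: R7=0
after LOAD R2, [R7]: R2=M[0]=28
after AND R2, 31: R2=28&31=28
after ADD R7, 4: R7=0+4=4
after ADD R0, 2: R0=3+2=5
CMP R0, 11  (cmp 5,11)
JNZ start: taken
after LOAD R2, [R7]: R2=M[4]=13
after AND R2, 31: R2=13&31=13
after ADD R7, 4: R7=4+4=8
after ADD R0, 2: R0=5+2=7
CMP R0, 11  (cmp 7,11)
JNZ start: taken
after LOAD R2, [R7]: R2=M[8]=14
after AND R2, 31: R2=14&31=14
after ADD R7, 4: R7=8+4=12
after ADD R0, 2: R0=7+2=9
CMP R0, 11  (cmp 9,11)
JNZ start: taken
after LOAD R2, [R7]: R2=M[12]=9
after AND R2, 31: R2=9&31=9
after ADD R7, 4: R7=12+4=16
after ADD R0, 2: R0=9+2=11
CMP R0, 11  (cmp 11,11)
JNZ start: not taken
STORE R2, [0] → M[0]=9
halt.

9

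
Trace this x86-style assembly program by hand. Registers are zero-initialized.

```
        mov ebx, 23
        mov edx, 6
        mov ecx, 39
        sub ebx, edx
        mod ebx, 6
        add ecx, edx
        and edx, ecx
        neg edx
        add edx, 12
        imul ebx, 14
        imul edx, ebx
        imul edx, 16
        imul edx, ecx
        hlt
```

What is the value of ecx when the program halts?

45

ebx=23
edx=6
ecx=39
ebx=23-6=17
ebx=17%6=5
ecx=39+6=45
edx=6&45=4
edx=-(4)=-4
edx=(-4)+12=8
ebx=5*14=70
edx=8*70=560
edx=560*16=8960
edx=8960*45=403200
halt.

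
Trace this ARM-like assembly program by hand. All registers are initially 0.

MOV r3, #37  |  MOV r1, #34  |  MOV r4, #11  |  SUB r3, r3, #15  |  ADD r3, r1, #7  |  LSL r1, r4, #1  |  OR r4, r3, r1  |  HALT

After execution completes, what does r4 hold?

r3=37
r1=34
r4=11
r3=37-15=22
r3=34+7=41
r1=11<<1=22
r4=41|22=63
halt.

63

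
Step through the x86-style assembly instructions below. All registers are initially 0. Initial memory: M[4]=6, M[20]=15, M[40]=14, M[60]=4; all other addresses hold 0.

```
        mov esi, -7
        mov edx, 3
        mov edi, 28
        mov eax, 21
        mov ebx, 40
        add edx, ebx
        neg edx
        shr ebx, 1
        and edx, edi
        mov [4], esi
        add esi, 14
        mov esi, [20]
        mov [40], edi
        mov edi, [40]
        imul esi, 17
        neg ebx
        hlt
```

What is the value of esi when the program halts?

after mov esi, -7: esi=-7
after mov edx, 3: edx=3
after mov edi, 28: edi=28
after mov eax, 21: eax=21
after mov ebx, 40: ebx=40
after add edx, ebx: edx=3+40=43
after neg edx: edx=-(43)=-43
after shr ebx, 1: ebx=40>>1=20
after and edx, edi: edx=(-43)&28=20
mov [4], esi → M[4]=-7
after add esi, 14: esi=(-7)+14=7
after mov esi, [20]: esi=M[20]=15
mov [40], edi → M[40]=28
after mov edi, [40]: edi=M[40]=28
after imul esi, 17: esi=15*17=255
after neg ebx: ebx=-(20)=-20
halt.

255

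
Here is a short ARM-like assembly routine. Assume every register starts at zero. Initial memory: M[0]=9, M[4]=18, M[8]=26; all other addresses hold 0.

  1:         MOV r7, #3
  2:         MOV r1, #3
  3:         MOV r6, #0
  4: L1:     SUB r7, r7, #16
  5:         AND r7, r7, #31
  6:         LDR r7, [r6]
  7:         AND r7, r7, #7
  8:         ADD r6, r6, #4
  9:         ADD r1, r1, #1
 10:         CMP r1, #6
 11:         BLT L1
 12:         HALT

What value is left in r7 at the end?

after MOV r7, #3: r7=3
after MOV r1, #3: r1=3
after MOV r6, #0: r6=0
after SUB r7, r7, #16: r7=3-16=-13
after AND r7, r7, #31: r7=(-13)&31=19
after LDR r7, [r6]: r7=M[0]=9
after AND r7, r7, #7: r7=9&7=1
after ADD r6, r6, #4: r6=0+4=4
after ADD r1, r1, #1: r1=3+1=4
CMP r1, #6  (cmp 4,6)
BLT L1: taken
after SUB r7, r7, #16: r7=1-16=-15
after AND r7, r7, #31: r7=(-15)&31=17
after LDR r7, [r6]: r7=M[4]=18
after AND r7, r7, #7: r7=18&7=2
after ADD r6, r6, #4: r6=4+4=8
after ADD r1, r1, #1: r1=4+1=5
CMP r1, #6  (cmp 5,6)
BLT L1: taken
after SUB r7, r7, #16: r7=2-16=-14
after AND r7, r7, #31: r7=(-14)&31=18
after LDR r7, [r6]: r7=M[8]=26
after AND r7, r7, #7: r7=26&7=2
after ADD r6, r6, #4: r6=8+4=12
after ADD r1, r1, #1: r1=5+1=6
CMP r1, #6  (cmp 6,6)
BLT L1: not taken
halt.

2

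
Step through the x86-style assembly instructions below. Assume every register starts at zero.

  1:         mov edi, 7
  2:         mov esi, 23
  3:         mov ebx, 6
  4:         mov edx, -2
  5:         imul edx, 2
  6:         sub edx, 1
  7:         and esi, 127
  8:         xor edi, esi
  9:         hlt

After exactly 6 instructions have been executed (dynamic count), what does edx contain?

mov edi, 7 → edi=7
mov esi, 23 → esi=23
mov ebx, 6 → ebx=6
mov edx, -2 → edx=-2
imul edx, 2 → edx=(-2)*2=-4
sub edx, 1 → edx=(-4)-1=-5
After step 6: edx = -5.

-5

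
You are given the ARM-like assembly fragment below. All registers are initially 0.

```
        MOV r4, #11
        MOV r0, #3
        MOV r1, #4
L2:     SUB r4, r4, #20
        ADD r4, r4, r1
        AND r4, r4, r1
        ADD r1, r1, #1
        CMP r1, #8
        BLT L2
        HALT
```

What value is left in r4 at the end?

after MOV r4, #11: r4=11
after MOV r0, #3: r0=3
after MOV r1, #4: r1=4
after SUB r4, r4, #20: r4=11-20=-9
after ADD r4, r4, r1: r4=(-9)+4=-5
after AND r4, r4, r1: r4=(-5)&4=0
after ADD r1, r1, #1: r1=4+1=5
CMP r1, #8  (cmp 5,8)
BLT L2: taken
after SUB r4, r4, #20: r4=0-20=-20
after ADD r4, r4, r1: r4=(-20)+5=-15
after AND r4, r4, r1: r4=(-15)&5=1
after ADD r1, r1, #1: r1=5+1=6
CMP r1, #8  (cmp 6,8)
BLT L2: taken
after SUB r4, r4, #20: r4=1-20=-19
after ADD r4, r4, r1: r4=(-19)+6=-13
after AND r4, r4, r1: r4=(-13)&6=2
after ADD r1, r1, #1: r1=6+1=7
CMP r1, #8  (cmp 7,8)
BLT L2: taken
after SUB r4, r4, #20: r4=2-20=-18
after ADD r4, r4, r1: r4=(-18)+7=-11
after AND r4, r4, r1: r4=(-11)&7=5
after ADD r1, r1, #1: r1=7+1=8
CMP r1, #8  (cmp 8,8)
BLT L2: not taken
halt.

5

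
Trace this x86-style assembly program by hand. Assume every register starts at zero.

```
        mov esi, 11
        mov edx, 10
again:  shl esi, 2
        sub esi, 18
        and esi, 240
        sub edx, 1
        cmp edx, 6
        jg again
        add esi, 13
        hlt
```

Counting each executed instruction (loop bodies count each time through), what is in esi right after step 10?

46

mov esi, 11 → esi=11
mov edx, 10 → edx=10
shl esi, 2 → esi=11<<2=44
sub esi, 18 → esi=44-18=26
and esi, 240 → esi=26&240=16
sub edx, 1 → edx=10-1=9
cmp edx, 6  (cmp 9,6)
jg again: taken
shl esi, 2 → esi=16<<2=64
sub esi, 18 → esi=64-18=46
After step 10: esi = 46.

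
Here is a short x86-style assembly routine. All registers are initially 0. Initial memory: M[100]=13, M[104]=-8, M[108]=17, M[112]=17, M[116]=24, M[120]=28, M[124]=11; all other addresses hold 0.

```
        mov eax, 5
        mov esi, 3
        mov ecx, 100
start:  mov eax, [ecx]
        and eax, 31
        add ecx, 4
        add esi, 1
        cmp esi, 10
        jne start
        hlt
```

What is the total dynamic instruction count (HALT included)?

46

after mov eax, 5: eax=5
after mov esi, 3: esi=3
after mov ecx, 100: ecx=100
after mov eax, [ecx]: eax=M[100]=13
after and eax, 31: eax=13&31=13
after add ecx, 4: ecx=100+4=104
after add esi, 1: esi=3+1=4
cmp esi, 10  (cmp 4,10)
jne start: taken
after mov eax, [ecx]: eax=M[104]=-8
after and eax, 31: eax=(-8)&31=24
after add ecx, 4: ecx=104+4=108
after add esi, 1: esi=4+1=5
cmp esi, 10  (cmp 5,10)
jne start: taken
after mov eax, [ecx]: eax=M[108]=17
after and eax, 31: eax=17&31=17
after add ecx, 4: ecx=108+4=112
after add esi, 1: esi=5+1=6
cmp esi, 10  (cmp 6,10)
jne start: taken
after mov eax, [ecx]: eax=M[112]=17
after and eax, 31: eax=17&31=17
after add ecx, 4: ecx=112+4=116
after add esi, 1: esi=6+1=7
cmp esi, 10  (cmp 7,10)
jne start: taken
after mov eax, [ecx]: eax=M[116]=24
after and eax, 31: eax=24&31=24
after add ecx, 4: ecx=116+4=120
after add esi, 1: esi=7+1=8
cmp esi, 10  (cmp 8,10)
jne start: taken
after mov eax, [ecx]: eax=M[120]=28
after and eax, 31: eax=28&31=28
after add ecx, 4: ecx=120+4=124
after add esi, 1: esi=8+1=9
cmp esi, 10  (cmp 9,10)
jne start: taken
after mov eax, [ecx]: eax=M[124]=11
after and eax, 31: eax=11&31=11
after add ecx, 4: ecx=124+4=128
after add esi, 1: esi=9+1=10
cmp esi, 10  (cmp 10,10)
jne start: not taken
halt.
Total executed instructions: 46.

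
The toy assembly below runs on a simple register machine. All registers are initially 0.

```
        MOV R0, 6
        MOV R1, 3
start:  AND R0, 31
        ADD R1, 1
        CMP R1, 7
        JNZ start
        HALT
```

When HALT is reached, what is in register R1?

7

R0=6
R1=3
R0=6&31=6
R1=3+1=4
CMP R1, 7  (cmp 4,7)
JNZ start: taken
R0=6&31=6
R1=4+1=5
CMP R1, 7  (cmp 5,7)
JNZ start: taken
R0=6&31=6
R1=5+1=6
CMP R1, 7  (cmp 6,7)
JNZ start: taken
R0=6&31=6
R1=6+1=7
CMP R1, 7  (cmp 7,7)
JNZ start: not taken
halt.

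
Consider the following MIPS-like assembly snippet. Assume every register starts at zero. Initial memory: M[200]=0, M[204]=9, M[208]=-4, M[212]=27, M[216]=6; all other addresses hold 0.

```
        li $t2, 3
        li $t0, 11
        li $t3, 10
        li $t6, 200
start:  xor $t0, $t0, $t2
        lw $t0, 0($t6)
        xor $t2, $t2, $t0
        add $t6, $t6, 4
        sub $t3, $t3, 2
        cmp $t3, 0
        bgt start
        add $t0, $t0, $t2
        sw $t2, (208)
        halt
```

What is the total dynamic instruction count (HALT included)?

after li $t2, 3: $t2=3
after li $t0, 11: $t0=11
after li $t3, 10: $t3=10
after li $t6, 200: $t6=200
after xor $t0, $t0, $t2: $t0=11^3=8
after lw $t0, 0($t6): $t0=M[200]=0
after xor $t2, $t2, $t0: $t2=3^0=3
after add $t6, $t6, 4: $t6=200+4=204
after sub $t3, $t3, 2: $t3=10-2=8
cmp $t3, 0  (cmp 8,0)
bgt start: taken
after xor $t0, $t0, $t2: $t0=0^3=3
after lw $t0, 0($t6): $t0=M[204]=9
after xor $t2, $t2, $t0: $t2=3^9=10
after add $t6, $t6, 4: $t6=204+4=208
after sub $t3, $t3, 2: $t3=8-2=6
cmp $t3, 0  (cmp 6,0)
bgt start: taken
after xor $t0, $t0, $t2: $t0=9^10=3
after lw $t0, 0($t6): $t0=M[208]=-4
after xor $t2, $t2, $t0: $t2=10^(-4)=-10
after add $t6, $t6, 4: $t6=208+4=212
after sub $t3, $t3, 2: $t3=6-2=4
cmp $t3, 0  (cmp 4,0)
bgt start: taken
after xor $t0, $t0, $t2: $t0=(-4)^(-10)=10
after lw $t0, 0($t6): $t0=M[212]=27
after xor $t2, $t2, $t0: $t2=(-10)^27=-19
after add $t6, $t6, 4: $t6=212+4=216
after sub $t3, $t3, 2: $t3=4-2=2
cmp $t3, 0  (cmp 2,0)
bgt start: taken
after xor $t0, $t0, $t2: $t0=27^(-19)=-10
after lw $t0, 0($t6): $t0=M[216]=6
after xor $t2, $t2, $t0: $t2=(-19)^6=-21
after add $t6, $t6, 4: $t6=216+4=220
after sub $t3, $t3, 2: $t3=2-2=0
cmp $t3, 0  (cmp 0,0)
bgt start: not taken
after add $t0, $t0, $t2: $t0=6+(-21)=-15
sw $t2, (208) → M[208]=-21
halt.
Total executed instructions: 42.

42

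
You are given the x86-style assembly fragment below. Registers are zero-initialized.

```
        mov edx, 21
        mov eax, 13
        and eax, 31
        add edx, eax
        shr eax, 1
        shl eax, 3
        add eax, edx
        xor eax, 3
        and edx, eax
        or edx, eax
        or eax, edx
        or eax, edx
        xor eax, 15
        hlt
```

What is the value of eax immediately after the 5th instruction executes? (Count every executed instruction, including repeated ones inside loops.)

6

edx=21
eax=13
eax=13&31=13
edx=21+13=34
eax=13>>1=6
After step 5: eax = 6.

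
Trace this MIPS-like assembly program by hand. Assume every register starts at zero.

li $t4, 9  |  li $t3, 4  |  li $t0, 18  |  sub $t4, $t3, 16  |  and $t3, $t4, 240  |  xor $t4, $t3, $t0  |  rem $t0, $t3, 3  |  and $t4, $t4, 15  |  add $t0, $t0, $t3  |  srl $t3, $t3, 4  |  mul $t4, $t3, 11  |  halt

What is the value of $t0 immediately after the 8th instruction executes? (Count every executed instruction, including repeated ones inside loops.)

after li $t4, 9: $t4=9
after li $t3, 4: $t3=4
after li $t0, 18: $t0=18
after sub $t4, $t3, 16: $t4=4-16=-12
after and $t3, $t4, 240: $t3=(-12)&240=240
after xor $t4, $t3, $t0: $t4=240^18=226
after rem $t0, $t3, 3: $t0=240%3=0
after and $t4, $t4, 15: $t4=226&15=2
After step 8: $t0 = 0.

0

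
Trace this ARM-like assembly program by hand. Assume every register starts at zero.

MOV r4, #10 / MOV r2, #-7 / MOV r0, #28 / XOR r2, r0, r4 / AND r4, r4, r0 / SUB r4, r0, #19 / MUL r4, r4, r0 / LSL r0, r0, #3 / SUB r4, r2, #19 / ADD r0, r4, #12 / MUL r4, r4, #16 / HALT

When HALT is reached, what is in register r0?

15

after MOV r4, #10: r4=10
after MOV r2, #-7: r2=-7
after MOV r0, #28: r0=28
after XOR r2, r0, r4: r2=28^10=22
after AND r4, r4, r0: r4=10&28=8
after SUB r4, r0, #19: r4=28-19=9
after MUL r4, r4, r0: r4=9*28=252
after LSL r0, r0, #3: r0=28<<3=224
after SUB r4, r2, #19: r4=22-19=3
after ADD r0, r4, #12: r0=3+12=15
after MUL r4, r4, #16: r4=3*16=48
halt.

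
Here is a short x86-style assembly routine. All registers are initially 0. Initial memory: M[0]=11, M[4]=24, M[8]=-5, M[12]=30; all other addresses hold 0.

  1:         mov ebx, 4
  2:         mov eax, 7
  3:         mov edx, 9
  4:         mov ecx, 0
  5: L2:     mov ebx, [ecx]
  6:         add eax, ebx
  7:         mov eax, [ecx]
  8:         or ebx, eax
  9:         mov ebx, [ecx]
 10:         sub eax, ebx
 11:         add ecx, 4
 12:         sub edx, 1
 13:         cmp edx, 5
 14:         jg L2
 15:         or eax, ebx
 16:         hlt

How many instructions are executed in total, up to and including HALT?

46

ebx=4
eax=7
edx=9
ecx=0
ebx=M[0]=11
eax=7+11=18
eax=M[0]=11
ebx=11|11=11
ebx=M[0]=11
eax=11-11=0
ecx=0+4=4
edx=9-1=8
cmp edx, 5  (cmp 8,5)
jg L2: taken
ebx=M[4]=24
eax=0+24=24
eax=M[4]=24
ebx=24|24=24
ebx=M[4]=24
eax=24-24=0
ecx=4+4=8
edx=8-1=7
cmp edx, 5  (cmp 7,5)
jg L2: taken
ebx=M[8]=-5
eax=0+(-5)=-5
eax=M[8]=-5
ebx=(-5)|(-5)=-5
ebx=M[8]=-5
eax=(-5)-(-5)=0
ecx=8+4=12
edx=7-1=6
cmp edx, 5  (cmp 6,5)
jg L2: taken
ebx=M[12]=30
eax=0+30=30
eax=M[12]=30
ebx=30|30=30
ebx=M[12]=30
eax=30-30=0
ecx=12+4=16
edx=6-1=5
cmp edx, 5  (cmp 5,5)
jg L2: not taken
eax=0|30=30
halt.
Total executed instructions: 46.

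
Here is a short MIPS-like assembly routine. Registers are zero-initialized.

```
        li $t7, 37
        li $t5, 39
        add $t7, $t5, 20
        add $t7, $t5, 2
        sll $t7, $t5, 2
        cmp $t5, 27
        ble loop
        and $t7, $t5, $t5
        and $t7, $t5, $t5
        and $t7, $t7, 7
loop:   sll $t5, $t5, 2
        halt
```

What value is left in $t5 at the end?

156

$t7=37
$t5=39
$t7=39+20=59
$t7=39+2=41
$t7=39<<2=156
cmp $t5, 27  (cmp 39,27)
ble loop: not taken
$t7=39&39=39
$t7=39&39=39
$t7=39&7=7
$t5=39<<2=156
halt.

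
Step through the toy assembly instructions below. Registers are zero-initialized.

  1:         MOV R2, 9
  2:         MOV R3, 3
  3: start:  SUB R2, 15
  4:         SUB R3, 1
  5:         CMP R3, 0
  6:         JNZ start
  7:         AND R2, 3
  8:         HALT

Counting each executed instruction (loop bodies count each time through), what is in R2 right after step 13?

-36

after MOV R2, 9: R2=9
after MOV R3, 3: R3=3
after SUB R2, 15: R2=9-15=-6
after SUB R3, 1: R3=3-1=2
CMP R3, 0  (cmp 2,0)
JNZ start: taken
after SUB R2, 15: R2=(-6)-15=-21
after SUB R3, 1: R3=2-1=1
CMP R3, 0  (cmp 1,0)
JNZ start: taken
after SUB R2, 15: R2=(-21)-15=-36
after SUB R3, 1: R3=1-1=0
CMP R3, 0  (cmp 0,0)
After step 13: R2 = -36.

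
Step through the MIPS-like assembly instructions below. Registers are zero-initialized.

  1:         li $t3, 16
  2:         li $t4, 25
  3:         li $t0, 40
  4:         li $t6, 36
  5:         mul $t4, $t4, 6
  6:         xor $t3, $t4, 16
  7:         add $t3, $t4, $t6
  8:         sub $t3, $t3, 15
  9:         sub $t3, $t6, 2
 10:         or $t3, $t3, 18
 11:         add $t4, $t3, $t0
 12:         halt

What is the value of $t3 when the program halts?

50

after li $t3, 16: $t3=16
after li $t4, 25: $t4=25
after li $t0, 40: $t0=40
after li $t6, 36: $t6=36
after mul $t4, $t4, 6: $t4=25*6=150
after xor $t3, $t4, 16: $t3=150^16=134
after add $t3, $t4, $t6: $t3=150+36=186
after sub $t3, $t3, 15: $t3=186-15=171
after sub $t3, $t6, 2: $t3=36-2=34
after or $t3, $t3, 18: $t3=34|18=50
after add $t4, $t3, $t0: $t4=50+40=90
halt.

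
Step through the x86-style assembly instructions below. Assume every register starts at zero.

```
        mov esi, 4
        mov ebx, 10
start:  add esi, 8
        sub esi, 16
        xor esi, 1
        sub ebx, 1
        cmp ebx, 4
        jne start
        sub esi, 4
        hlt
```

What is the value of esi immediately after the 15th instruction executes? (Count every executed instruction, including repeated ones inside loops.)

after mov esi, 4: esi=4
after mov ebx, 10: ebx=10
after add esi, 8: esi=4+8=12
after sub esi, 16: esi=12-16=-4
after xor esi, 1: esi=(-4)^1=-3
after sub ebx, 1: ebx=10-1=9
cmp ebx, 4  (cmp 9,4)
jne start: taken
after add esi, 8: esi=(-3)+8=5
after sub esi, 16: esi=5-16=-11
after xor esi, 1: esi=(-11)^1=-12
after sub ebx, 1: ebx=9-1=8
cmp ebx, 4  (cmp 8,4)
jne start: taken
after add esi, 8: esi=(-12)+8=-4
After step 15: esi = -4.

-4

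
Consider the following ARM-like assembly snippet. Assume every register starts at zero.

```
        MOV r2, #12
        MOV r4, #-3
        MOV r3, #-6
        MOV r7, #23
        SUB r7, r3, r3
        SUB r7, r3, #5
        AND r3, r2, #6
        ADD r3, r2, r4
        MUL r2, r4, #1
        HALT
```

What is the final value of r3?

MOV r2, #12 → r2=12
MOV r4, #-3 → r4=-3
MOV r3, #-6 → r3=-6
MOV r7, #23 → r7=23
SUB r7, r3, r3 → r7=(-6)-(-6)=0
SUB r7, r3, #5 → r7=(-6)-5=-11
AND r3, r2, #6 → r3=12&6=4
ADD r3, r2, r4 → r3=12+(-3)=9
MUL r2, r4, #1 → r2=(-3)*1=-3
halt.

9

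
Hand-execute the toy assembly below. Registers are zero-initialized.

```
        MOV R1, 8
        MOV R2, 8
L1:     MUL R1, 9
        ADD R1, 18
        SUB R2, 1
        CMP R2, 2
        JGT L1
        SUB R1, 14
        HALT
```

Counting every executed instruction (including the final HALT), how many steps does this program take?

34

after MOV R1, 8: R1=8
after MOV R2, 8: R2=8
after MUL R1, 9: R1=8*9=72
after ADD R1, 18: R1=72+18=90
after SUB R2, 1: R2=8-1=7
CMP R2, 2  (cmp 7,2)
JGT L1: taken
after MUL R1, 9: R1=90*9=810
after ADD R1, 18: R1=810+18=828
after SUB R2, 1: R2=7-1=6
CMP R2, 2  (cmp 6,2)
JGT L1: taken
after MUL R1, 9: R1=828*9=7452
after ADD R1, 18: R1=7452+18=7470
after SUB R2, 1: R2=6-1=5
CMP R2, 2  (cmp 5,2)
JGT L1: taken
after MUL R1, 9: R1=7470*9=67230
after ADD R1, 18: R1=67230+18=67248
after SUB R2, 1: R2=5-1=4
CMP R2, 2  (cmp 4,2)
JGT L1: taken
after MUL R1, 9: R1=67248*9=605232
after ADD R1, 18: R1=605232+18=605250
after SUB R2, 1: R2=4-1=3
CMP R2, 2  (cmp 3,2)
JGT L1: taken
after MUL R1, 9: R1=605250*9=5447250
after ADD R1, 18: R1=5447250+18=5447268
after SUB R2, 1: R2=3-1=2
CMP R2, 2  (cmp 2,2)
JGT L1: not taken
after SUB R1, 14: R1=5447268-14=5447254
halt.
Total executed instructions: 34.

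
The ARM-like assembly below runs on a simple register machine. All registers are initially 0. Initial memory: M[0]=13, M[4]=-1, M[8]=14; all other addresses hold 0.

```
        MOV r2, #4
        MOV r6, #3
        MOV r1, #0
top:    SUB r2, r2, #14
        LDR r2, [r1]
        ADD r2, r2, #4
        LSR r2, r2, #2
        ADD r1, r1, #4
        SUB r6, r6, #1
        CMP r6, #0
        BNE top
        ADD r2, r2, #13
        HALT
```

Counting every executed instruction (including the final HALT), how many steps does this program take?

29

r2=4
r6=3
r1=0
r2=4-14=-10
r2=M[0]=13
r2=13+4=17
r2=17>>2=4
r1=0+4=4
r6=3-1=2
CMP r6, #0  (cmp 2,0)
BNE top: taken
r2=4-14=-10
r2=M[4]=-1
r2=(-1)+4=3
r2=3>>2=0
r1=4+4=8
r6=2-1=1
CMP r6, #0  (cmp 1,0)
BNE top: taken
r2=0-14=-14
r2=M[8]=14
r2=14+4=18
r2=18>>2=4
r1=8+4=12
r6=1-1=0
CMP r6, #0  (cmp 0,0)
BNE top: not taken
r2=4+13=17
halt.
Total executed instructions: 29.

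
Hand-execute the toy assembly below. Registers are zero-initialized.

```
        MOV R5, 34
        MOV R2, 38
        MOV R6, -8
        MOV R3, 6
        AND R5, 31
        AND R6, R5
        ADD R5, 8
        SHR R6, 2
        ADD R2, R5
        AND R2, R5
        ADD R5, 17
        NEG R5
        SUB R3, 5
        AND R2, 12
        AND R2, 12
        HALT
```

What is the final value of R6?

0

after MOV R5, 34: R5=34
after MOV R2, 38: R2=38
after MOV R6, -8: R6=-8
after MOV R3, 6: R3=6
after AND R5, 31: R5=34&31=2
after AND R6, R5: R6=(-8)&2=0
after ADD R5, 8: R5=2+8=10
after SHR R6, 2: R6=0>>2=0
after ADD R2, R5: R2=38+10=48
after AND R2, R5: R2=48&10=0
after ADD R5, 17: R5=10+17=27
after NEG R5: R5=-(27)=-27
after SUB R3, 5: R3=6-5=1
after AND R2, 12: R2=0&12=0
after AND R2, 12: R2=0&12=0
halt.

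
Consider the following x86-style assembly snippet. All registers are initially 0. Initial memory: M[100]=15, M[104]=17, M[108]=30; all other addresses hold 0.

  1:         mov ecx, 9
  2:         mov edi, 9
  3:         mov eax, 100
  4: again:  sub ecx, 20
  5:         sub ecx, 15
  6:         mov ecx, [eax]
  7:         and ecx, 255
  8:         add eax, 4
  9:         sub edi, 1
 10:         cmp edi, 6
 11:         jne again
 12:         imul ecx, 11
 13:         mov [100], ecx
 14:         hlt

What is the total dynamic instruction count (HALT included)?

30

ecx=9
edi=9
eax=100
ecx=9-20=-11
ecx=(-11)-15=-26
ecx=M[100]=15
ecx=15&255=15
eax=100+4=104
edi=9-1=8
cmp edi, 6  (cmp 8,6)
jne again: taken
ecx=15-20=-5
ecx=(-5)-15=-20
ecx=M[104]=17
ecx=17&255=17
eax=104+4=108
edi=8-1=7
cmp edi, 6  (cmp 7,6)
jne again: taken
ecx=17-20=-3
ecx=(-3)-15=-18
ecx=M[108]=30
ecx=30&255=30
eax=108+4=112
edi=7-1=6
cmp edi, 6  (cmp 6,6)
jne again: not taken
ecx=30*11=330
mov [100], ecx → M[100]=330
halt.
Total executed instructions: 30.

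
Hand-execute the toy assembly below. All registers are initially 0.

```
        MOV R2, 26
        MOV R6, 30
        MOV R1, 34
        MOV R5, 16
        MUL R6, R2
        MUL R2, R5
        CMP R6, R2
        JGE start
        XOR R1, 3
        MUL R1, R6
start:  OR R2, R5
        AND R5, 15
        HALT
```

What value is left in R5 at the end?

0

MOV R2, 26 → R2=26
MOV R6, 30 → R6=30
MOV R1, 34 → R1=34
MOV R5, 16 → R5=16
MUL R6, R2 → R6=30*26=780
MUL R2, R5 → R2=26*16=416
CMP R6, R2  (cmp 780,416)
JGE start: taken
OR R2, R5 → R2=416|16=432
AND R5, 15 → R5=16&15=0
halt.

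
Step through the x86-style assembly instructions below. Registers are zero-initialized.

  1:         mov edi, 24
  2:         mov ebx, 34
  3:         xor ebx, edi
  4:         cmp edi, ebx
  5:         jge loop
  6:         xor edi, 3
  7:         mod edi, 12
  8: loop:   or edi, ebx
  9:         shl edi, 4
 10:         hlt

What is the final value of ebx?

58

mov edi, 24 → edi=24
mov ebx, 34 → ebx=34
xor ebx, edi → ebx=34^24=58
cmp edi, ebx  (cmp 24,58)
jge loop: not taken
xor edi, 3 → edi=24^3=27
mod edi, 12 → edi=27%12=3
or edi, ebx → edi=3|58=59
shl edi, 4 → edi=59<<4=944
halt.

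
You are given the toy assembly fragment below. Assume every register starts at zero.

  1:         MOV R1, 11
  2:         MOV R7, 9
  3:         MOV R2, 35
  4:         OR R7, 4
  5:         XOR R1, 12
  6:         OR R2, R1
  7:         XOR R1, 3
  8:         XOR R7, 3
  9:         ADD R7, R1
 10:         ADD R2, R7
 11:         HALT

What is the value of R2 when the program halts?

57

MOV R1, 11 → R1=11
MOV R7, 9 → R7=9
MOV R2, 35 → R2=35
OR R7, 4 → R7=9|4=13
XOR R1, 12 → R1=11^12=7
OR R2, R1 → R2=35|7=39
XOR R1, 3 → R1=7^3=4
XOR R7, 3 → R7=13^3=14
ADD R7, R1 → R7=14+4=18
ADD R2, R7 → R2=39+18=57
halt.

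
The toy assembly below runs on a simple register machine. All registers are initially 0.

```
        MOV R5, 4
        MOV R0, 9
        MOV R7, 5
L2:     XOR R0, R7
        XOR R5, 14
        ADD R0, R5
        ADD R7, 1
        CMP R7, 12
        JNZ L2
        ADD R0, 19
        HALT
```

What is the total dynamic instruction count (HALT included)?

R5=4
R0=9
R7=5
R0=9^5=12
R5=4^14=10
R0=12+10=22
R7=5+1=6
CMP R7, 12  (cmp 6,12)
JNZ L2: taken
R0=22^6=16
R5=10^14=4
R0=16+4=20
R7=6+1=7
CMP R7, 12  (cmp 7,12)
JNZ L2: taken
R0=20^7=19
R5=4^14=10
R0=19+10=29
R7=7+1=8
CMP R7, 12  (cmp 8,12)
JNZ L2: taken
R0=29^8=21
R5=10^14=4
R0=21+4=25
R7=8+1=9
CMP R7, 12  (cmp 9,12)
JNZ L2: taken
R0=25^9=16
R5=4^14=10
R0=16+10=26
R7=9+1=10
CMP R7, 12  (cmp 10,12)
JNZ L2: taken
R0=26^10=16
R5=10^14=4
R0=16+4=20
R7=10+1=11
CMP R7, 12  (cmp 11,12)
JNZ L2: taken
R0=20^11=31
R5=4^14=10
R0=31+10=41
R7=11+1=12
CMP R7, 12  (cmp 12,12)
JNZ L2: not taken
R0=41+19=60
halt.
Total executed instructions: 47.

47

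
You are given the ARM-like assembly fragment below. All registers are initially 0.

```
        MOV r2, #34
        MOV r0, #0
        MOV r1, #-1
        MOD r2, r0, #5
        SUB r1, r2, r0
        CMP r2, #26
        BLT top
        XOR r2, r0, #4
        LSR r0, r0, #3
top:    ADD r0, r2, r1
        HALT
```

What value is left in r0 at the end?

r2=34
r0=0
r1=-1
r2=0%5=0
r1=0-0=0
CMP r2, #26  (cmp 0,26)
BLT top: taken
r0=0+0=0
halt.

0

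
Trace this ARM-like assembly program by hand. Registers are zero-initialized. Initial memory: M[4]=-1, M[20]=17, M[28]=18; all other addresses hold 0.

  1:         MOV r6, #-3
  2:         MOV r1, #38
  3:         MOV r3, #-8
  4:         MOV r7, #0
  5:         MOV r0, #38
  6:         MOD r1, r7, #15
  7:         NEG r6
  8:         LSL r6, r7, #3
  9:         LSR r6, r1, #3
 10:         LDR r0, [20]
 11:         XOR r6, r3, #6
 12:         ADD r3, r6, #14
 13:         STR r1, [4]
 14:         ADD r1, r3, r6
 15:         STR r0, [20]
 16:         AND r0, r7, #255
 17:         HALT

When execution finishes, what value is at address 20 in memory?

17

MOV r6, #-3 → r6=-3
MOV r1, #38 → r1=38
MOV r3, #-8 → r3=-8
MOV r7, #0 → r7=0
MOV r0, #38 → r0=38
MOD r1, r7, #15 → r1=0%15=0
NEG r6 → r6=-(-3)=3
LSL r6, r7, #3 → r6=0<<3=0
LSR r6, r1, #3 → r6=0>>3=0
LDR r0, [20] → r0=M[20]=17
XOR r6, r3, #6 → r6=(-8)^6=-2
ADD r3, r6, #14 → r3=(-2)+14=12
STR r1, [4] → M[4]=0
ADD r1, r3, r6 → r1=12+(-2)=10
STR r0, [20] → M[20]=17
AND r0, r7, #255 → r0=0&255=0
halt.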